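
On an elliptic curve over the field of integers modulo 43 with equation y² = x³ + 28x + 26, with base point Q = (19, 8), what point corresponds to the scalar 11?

(32, 35)

Double-and-add on 11 = (1011)₂. Start with Q = (19, 8) for the leading 1-bit.
double: tangent at (19, 8): λ = (3·19² + 28)/(2·8) ≡ 36/16. 16⁻¹ ≡ 35 (mod 43) since 16·35 = 560 ≡ 1, so λ ≡ 36·35 ≡ 13.
  x = λ² - 19 - 19 = 169 - 38 ≡ 2; y = λ·(19 - 2) - 8 ≡ 41. → (2, 41)
double: tangent at (2, 41): λ = (3·2² + 28)/(2·41) ≡ 40/39. 39⁻¹ ≡ 32 (mod 43), so λ ≡ 40·32 ≡ 33.
  x = λ² - 2 - 2 = 1089 - 4 ≡ 10; y = λ·(2 - 10) - 41 ≡ 39. → (10, 39)
add Q: (10, 39) + (19, 8). λ = (8 - 39)/(19 - 10) ≡ 12/9 mod 43. 9⁻¹ ≡ 24 (mod 43), so λ ≡ 30.
  x = λ² - 10 - 19 = 900 - 29 ≡ 11; y = λ·(10 - 11) - 39 ≡ 17. → (11, 17)
double: tangent at (11, 17): λ = (3·11² + 28)/(2·17) ≡ 4/34. 34⁻¹ ≡ 19 (mod 43), so λ ≡ 4·19 ≡ 33.
  x = λ² - 11 - 11 = 1089 - 22 ≡ 35; y = λ·(11 - 35) - 17 ≡ 8. → (35, 8)
add Q: (35, 8) + (19, 8). λ = (8 - 8)/(19 - 35) ≡ 0/27 mod 43. 27⁻¹ ≡ 8 (mod 43) since 27·8 = 216 ≡ 1, so λ ≡ 0.
  x = λ² - 35 - 19 = 0 - 54 ≡ 32; y = λ·(35 - 32) - 8 ≡ 35. → (32, 35)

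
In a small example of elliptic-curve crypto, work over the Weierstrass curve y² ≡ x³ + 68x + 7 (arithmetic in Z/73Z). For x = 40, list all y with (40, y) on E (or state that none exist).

none

x³ + 68x + 7 = 66727 ≡ 5 (mod 73).
5 is a non-residue mod 73; no y exists.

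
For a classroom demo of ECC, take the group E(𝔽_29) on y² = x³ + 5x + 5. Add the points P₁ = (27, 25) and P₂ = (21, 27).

(23, 22)

(27, 25) + (21, 27). λ = (27 - 25)/(21 - 27) ≡ 2/23 mod 29. 23⁻¹ ≡ 24 (mod 29) since 23·24 = 552 ≡ 1, so λ ≡ 19.
  x = λ² - 27 - 21 = 361 - 48 ≡ 23; y = λ·(27 - 23) - 25 ≡ 22. → (23, 22)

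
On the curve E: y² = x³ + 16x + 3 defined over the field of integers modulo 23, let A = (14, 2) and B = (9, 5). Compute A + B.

(16, 13)

(14, 2) + (9, 5). λ = (5 - 2)/(9 - 14) ≡ 3/18 mod 23. 18⁻¹ ≡ 9 (mod 23), so λ ≡ 4.
  x = λ² - 14 - 9 = 16 - 23 ≡ 16; y = λ·(14 - 16) - 2 ≡ 13. → (16, 13)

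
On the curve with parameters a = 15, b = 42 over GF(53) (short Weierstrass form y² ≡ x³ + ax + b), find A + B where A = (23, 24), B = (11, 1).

(23, 24) + (11, 1). λ = (1 - 24)/(11 - 23) ≡ 30/41 mod 53. 41⁻¹ ≡ 22 (mod 53), so λ ≡ 24.
  x = λ² - 23 - 11 = 576 - 34 ≡ 12; y = λ·(23 - 12) - 24 ≡ 28. → (12, 28)

(12, 28)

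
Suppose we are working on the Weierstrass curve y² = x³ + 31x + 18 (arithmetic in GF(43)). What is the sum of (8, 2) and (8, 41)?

O

The two points share x = 8 and their y-coordinates satisfy 2 + 41 ≡ 0 (mod 43), so they are inverses. Their sum is 𝒪.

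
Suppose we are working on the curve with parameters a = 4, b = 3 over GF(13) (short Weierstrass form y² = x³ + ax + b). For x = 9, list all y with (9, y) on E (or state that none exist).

1, 12

x³ + 4x + 3 = 768 ≡ 1 (mod 13).
Square roots of 1 mod 13: 1 and 12 (since 1² = 1 ≡ 1).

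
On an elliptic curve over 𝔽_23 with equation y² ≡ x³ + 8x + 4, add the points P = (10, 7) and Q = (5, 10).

(10, 7) + (5, 10). λ = (10 - 7)/(5 - 10) ≡ 3/18 mod 23. 18⁻¹ ≡ 9 (mod 23), so λ ≡ 4.
  x = λ² - 10 - 5 = 16 - 15 ≡ 1; y = λ·(10 - 1) - 7 ≡ 6. → (1, 6)

(1, 6)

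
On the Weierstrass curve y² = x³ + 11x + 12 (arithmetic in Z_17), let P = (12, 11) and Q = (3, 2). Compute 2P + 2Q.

(12, 11)

First 2P:
Repeated addition: build up to 2P.
2P: tangent at (12, 11): λ = (3·12² + 11)/(2·11) ≡ 1/5. 5⁻¹ ≡ 7 (mod 17), so λ ≡ 1·7 ≡ 7.
  x = λ² - 12 - 12 = 49 - 24 ≡ 8; y = λ·(12 - 8) - 11 ≡ 0. → (8, 0)
2P = (8, 0).
Next 2Q:
Repeated addition: build up to 2Q.
2Q: tangent at (3, 2): λ = (3·3² + 11)/(2·2) ≡ 4/4. 4⁻¹ ≡ 13 (mod 17), so λ ≡ 4·13 ≡ 1.
  x = λ² - 3 - 3 = 1 - 6 ≡ 12; y = λ·(3 - 12) - 2 ≡ 6. → (12, 6)
2Q = (12, 6).
Finally 2P + 2Q:
(8, 0) + (12, 6). λ = (6 - 0)/(12 - 8) ≡ 6/4 mod 17. 4⁻¹ ≡ 13 (mod 17), so λ ≡ 10.
  x = λ² - 8 - 12 = 100 - 20 ≡ 12; y = λ·(8 - 12) - 0 ≡ 11. → (12, 11)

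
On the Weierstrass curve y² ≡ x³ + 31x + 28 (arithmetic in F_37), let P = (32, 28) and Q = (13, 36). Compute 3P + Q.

(9, 0)

First 3P:
Repeated addition: build up to 3P.
2P: tangent at (32, 28): λ = (3·32² + 31)/(2·28) ≡ 32/19. 19⁻¹ ≡ 2 (mod 37) since 19·2 = 38 ≡ 1, so λ ≡ 32·2 ≡ 27.
  x = λ² - 32 - 32 = 729 - 64 ≡ 36; y = λ·(32 - 36) - 28 ≡ 12. → (36, 12)
3P: (36, 12) + (32, 28). λ = (28 - 12)/(32 - 36) ≡ 16/33 mod 37. 33⁻¹ ≡ 9 (mod 37), so λ ≡ 33.
  x = λ² - 36 - 32 = 1089 - 68 ≡ 22; y = λ·(36 - 22) - 12 ≡ 6. → (22, 6)
3P = (22, 6).
Finally 3P + Q:
(22, 6) + (13, 36). λ = (36 - 6)/(13 - 22) ≡ 30/28 mod 37. 28⁻¹ ≡ 4 (mod 37), so λ ≡ 9.
  x = λ² - 22 - 13 = 81 - 35 ≡ 9; y = λ·(22 - 9) - 6 ≡ 0. → (9, 0)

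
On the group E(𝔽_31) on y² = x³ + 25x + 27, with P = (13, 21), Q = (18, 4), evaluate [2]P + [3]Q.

First 2P:
Repeated addition: build up to 2P.
2P: tangent at (13, 21): λ = (3·13² + 25)/(2·21) ≡ 5/11. 11⁻¹ ≡ 17 (mod 31), so λ ≡ 5·17 ≡ 23.
  x = λ² - 13 - 13 = 529 - 26 ≡ 7; y = λ·(13 - 7) - 21 ≡ 24. → (7, 24)
2P = (7, 24).
Next 3Q:
Repeated addition: build up to 3Q.
2Q: tangent at (18, 4): λ = (3·18² + 25)/(2·4) ≡ 5/8. 8⁻¹ ≡ 4 (mod 31), so λ ≡ 5·4 ≡ 20.
  x = λ² - 18 - 18 = 400 - 36 ≡ 23; y = λ·(18 - 23) - 4 ≡ 20. → (23, 20)
3Q: (23, 20) + (18, 4). λ = (4 - 20)/(18 - 23) ≡ 15/26 mod 31. 26⁻¹ ≡ 6 (mod 31) since 26·6 = 156 ≡ 1, so λ ≡ 28.
  x = λ² - 23 - 18 = 784 - 41 ≡ 30; y = λ·(23 - 30) - 20 ≡ 1. → (30, 1)
3Q = (30, 1).
Finally 2P + 3Q:
(7, 24) + (30, 1). λ = (1 - 24)/(30 - 7) ≡ 8/23 mod 31. 23⁻¹ ≡ 27 (mod 31), so λ ≡ 30.
  x = λ² - 7 - 30 = 900 - 37 ≡ 26; y = λ·(7 - 26) - 24 ≡ 26. → (26, 26)

(26, 26)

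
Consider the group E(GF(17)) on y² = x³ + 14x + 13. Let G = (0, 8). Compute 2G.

tangent at (0, 8): λ = (3·0² + 14)/(2·8) ≡ 14/16. 16⁻¹ ≡ 16 (mod 17) since 16·16 = 256 ≡ 1, so λ ≡ 14·16 ≡ 3.
  x = λ² - 0 - 0 = 9 - 0 ≡ 9; y = λ·(0 - 9) - 8 ≡ 16. → (9, 16)

(9, 16)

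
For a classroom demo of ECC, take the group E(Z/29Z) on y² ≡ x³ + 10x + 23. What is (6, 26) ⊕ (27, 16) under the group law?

(6, 26) + (27, 16). λ = (16 - 26)/(27 - 6) ≡ 19/21 mod 29. 21⁻¹ ≡ 18 (mod 29), so λ ≡ 23.
  x = λ² - 6 - 27 = 529 - 33 ≡ 3; y = λ·(6 - 3) - 26 ≡ 14. → (3, 14)

(3, 14)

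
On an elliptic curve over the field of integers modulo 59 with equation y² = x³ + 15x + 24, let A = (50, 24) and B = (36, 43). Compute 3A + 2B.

First 3A:
Repeated addition: build up to 3A.
2A: tangent at (50, 24): λ = (3·50² + 15)/(2·24) ≡ 22/48. 48⁻¹ ≡ 16 (mod 59), so λ ≡ 22·16 ≡ 57.
  x = λ² - 50 - 50 = 3249 - 100 ≡ 22; y = λ·(50 - 22) - 24 ≡ 38. → (22, 38)
3A: (22, 38) + (50, 24). λ = (24 - 38)/(50 - 22) ≡ 45/28 mod 59. 28⁻¹ ≡ 19 (mod 59), so λ ≡ 29.
  x = λ² - 22 - 50 = 841 - 72 ≡ 2; y = λ·(22 - 2) - 38 ≡ 11. → (2, 11)
3A = (2, 11).
Next 2B:
Repeated addition: build up to 2B.
2B: tangent at (36, 43): λ = (3·36² + 15)/(2·43) ≡ 9/27. 27⁻¹ ≡ 35 (mod 59), so λ ≡ 9·35 ≡ 20.
  x = λ² - 36 - 36 = 400 - 72 ≡ 33; y = λ·(36 - 33) - 43 ≡ 17. → (33, 17)
2B = (33, 17).
Finally 3A + 2B:
(2, 11) + (33, 17). λ = (17 - 11)/(33 - 2) ≡ 6/31 mod 59. 31⁻¹ ≡ 40 (mod 59) since 31·40 = 1240 ≡ 1, so λ ≡ 4.
  x = λ² - 2 - 33 = 16 - 35 ≡ 40; y = λ·(2 - 40) - 11 ≡ 14. → (40, 14)

(40, 14)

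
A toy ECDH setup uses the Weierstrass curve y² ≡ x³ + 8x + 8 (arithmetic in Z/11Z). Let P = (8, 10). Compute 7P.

(8, 1)

Repeated addition: build up to 7P.
2P: tangent at (8, 10): λ = (3·8² + 8)/(2·10) ≡ 2/9. 9⁻¹ ≡ 5 (mod 11) since 9·5 = 45 ≡ 1, so λ ≡ 2·5 ≡ 10.
  x = λ² - 8 - 8 = 100 - 16 ≡ 7; y = λ·(8 - 7) - 10 ≡ 0. → (7, 0)
3P: (7, 0) + (8, 10). λ = (10 - 0)/(8 - 7) ≡ 10/1 mod 11. 1⁻¹ ≡ 1 (mod 11), so λ ≡ 10.
  x = λ² - 7 - 8 = 100 - 15 ≡ 8; y = λ·(7 - 8) - 0 ≡ 1. → (8, 1)
4P: (8, 1) + (8, 10): same x and y₁ ≡ -y₂, so the sum is 𝒪.
5P: 𝒪 + (8, 10) = (8, 10) (identity).
6P: tangent at (8, 10): λ = (3·8² + 8)/(2·10) ≡ 2/9. 9⁻¹ ≡ 5 (mod 11) since 9·5 = 45 ≡ 1, so λ ≡ 2·5 ≡ 10.
  x = λ² - 8 - 8 = 100 - 16 ≡ 7; y = λ·(8 - 7) - 10 ≡ 0. → (7, 0)
7P: (7, 0) + (8, 10). λ = (10 - 0)/(8 - 7) ≡ 10/1 mod 11. 1⁻¹ ≡ 1 (mod 11), so λ ≡ 10.
  x = λ² - 7 - 8 = 100 - 15 ≡ 8; y = λ·(7 - 8) - 0 ≡ 1. → (8, 1)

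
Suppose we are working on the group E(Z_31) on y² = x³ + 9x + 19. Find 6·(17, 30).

Write P = (17, 30).
Repeated addition: build up to 6P.
2P: tangent at (17, 30): λ = (3·17² + 9)/(2·30) ≡ 8/29. 29⁻¹ ≡ 15 (mod 31) since 29·15 = 435 ≡ 1, so λ ≡ 8·15 ≡ 27.
  x = λ² - 17 - 17 = 729 - 34 ≡ 13; y = λ·(17 - 13) - 30 ≡ 16. → (13, 16)
3P: (13, 16) + (17, 30). λ = (30 - 16)/(17 - 13) ≡ 14/4 mod 31. 4⁻¹ ≡ 8 (mod 31), so λ ≡ 19.
  x = λ² - 13 - 17 = 361 - 30 ≡ 21; y = λ·(13 - 21) - 16 ≡ 18. → (21, 18)
4P: (21, 18) + (17, 30). λ = (30 - 18)/(17 - 21) ≡ 12/27 mod 31. 27⁻¹ ≡ 23 (mod 31) since 27·23 = 621 ≡ 1, so λ ≡ 28.
  x = λ² - 21 - 17 = 784 - 38 ≡ 2; y = λ·(21 - 2) - 18 ≡ 18. → (2, 18)
5P: (2, 18) + (17, 30). λ = (30 - 18)/(17 - 2) ≡ 12/15 mod 31. 15⁻¹ ≡ 29 (mod 31), so λ ≡ 7.
  x = λ² - 2 - 17 = 49 - 19 ≡ 30; y = λ·(2 - 30) - 18 ≡ 3. → (30, 3)
6P: (30, 3) + (17, 30). λ = (30 - 3)/(17 - 30) ≡ 27/18 mod 31. 18⁻¹ ≡ 19 (mod 31) since 18·19 = 342 ≡ 1, so λ ≡ 17.
  x = λ² - 30 - 17 = 289 - 47 ≡ 25; y = λ·(30 - 25) - 3 ≡ 20. → (25, 20)

(25, 20)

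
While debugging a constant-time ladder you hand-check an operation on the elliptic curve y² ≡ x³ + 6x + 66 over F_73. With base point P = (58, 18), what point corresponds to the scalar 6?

Double-and-add on 6 = (110)₂. Start with P = (58, 18) for the leading 1-bit.
double: tangent at (58, 18): λ = (3·58² + 6)/(2·18) ≡ 24/36. 36⁻¹ ≡ 71 (mod 73) since 36·71 = 2556 ≡ 1, so λ ≡ 24·71 ≡ 25.
  x = λ² - 58 - 58 = 625 - 116 ≡ 71; y = λ·(58 - 71) - 18 ≡ 22. → (71, 22)
add P: (71, 22) + (58, 18). λ = (18 - 22)/(58 - 71) ≡ 69/60 mod 73. 60⁻¹ ≡ 28 (mod 73), so λ ≡ 34.
  x = λ² - 71 - 58 = 1156 - 129 ≡ 5; y = λ·(71 - 5) - 22 ≡ 32. → (5, 32)
double: tangent at (5, 32): λ = (3·5² + 6)/(2·32) ≡ 8/64. 64⁻¹ ≡ 8 (mod 73), so λ ≡ 8·8 ≡ 64.
  x = λ² - 5 - 5 = 4096 - 10 ≡ 71; y = λ·(5 - 71) - 32 ≡ 51. → (71, 51)

(71, 51)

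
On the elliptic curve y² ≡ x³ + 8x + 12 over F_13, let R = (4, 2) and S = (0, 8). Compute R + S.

(8, 4)

(4, 2) + (0, 8). λ = (8 - 2)/(0 - 4) ≡ 6/9 mod 13. 9⁻¹ ≡ 3 (mod 13), so λ ≡ 5.
  x = λ² - 4 - 0 = 25 - 4 ≡ 8; y = λ·(4 - 8) - 2 ≡ 4. → (8, 4)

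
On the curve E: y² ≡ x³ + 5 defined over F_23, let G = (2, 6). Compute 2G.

(20, 22)

tangent at (2, 6): λ = (3·2² + 0)/(2·6) ≡ 12/12. 12⁻¹ ≡ 2 (mod 23), so λ ≡ 12·2 ≡ 1.
  x = λ² - 2 - 2 = 1 - 4 ≡ 20; y = λ·(2 - 20) - 6 ≡ 22. → (20, 22)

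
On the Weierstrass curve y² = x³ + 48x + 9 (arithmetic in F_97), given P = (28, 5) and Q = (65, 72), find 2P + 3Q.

First 2P:
Repeated addition: build up to 2P.
2P: tangent at (28, 5): λ = (3·28² + 48)/(2·5) ≡ 72/10. 10⁻¹ ≡ 68 (mod 97), so λ ≡ 72·68 ≡ 46.
  x = λ² - 28 - 28 = 2116 - 56 ≡ 23; y = λ·(28 - 23) - 5 ≡ 31. → (23, 31)
2P = (23, 31).
Next 3Q:
Repeated addition: build up to 3Q.
2Q: tangent at (65, 72): λ = (3·65² + 48)/(2·72) ≡ 16/47. 47⁻¹ ≡ 64 (mod 97), so λ ≡ 16·64 ≡ 54.
  x = λ² - 65 - 65 = 2916 - 130 ≡ 70; y = λ·(65 - 70) - 72 ≡ 46. → (70, 46)
3Q: (70, 46) + (65, 72). λ = (72 - 46)/(65 - 70) ≡ 26/92 mod 97. 92⁻¹ ≡ 58 (mod 97), so λ ≡ 53.
  x = λ² - 70 - 65 = 2809 - 135 ≡ 55; y = λ·(70 - 55) - 46 ≡ 70. → (55, 70)
3Q = (55, 70).
Finally 2P + 3Q:
(23, 31) + (55, 70). λ = (70 - 31)/(55 - 23) ≡ 39/32 mod 97. 32⁻¹ ≡ 94 (mod 97) since 32·94 = 3008 ≡ 1, so λ ≡ 77.
  x = λ² - 23 - 55 = 5929 - 78 ≡ 31; y = λ·(23 - 31) - 31 ≡ 32. → (31, 32)

(31, 32)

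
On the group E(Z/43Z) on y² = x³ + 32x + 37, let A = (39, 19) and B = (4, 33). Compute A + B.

(39, 19) + (4, 33). λ = (33 - 19)/(4 - 39) ≡ 14/8 mod 43. 8⁻¹ ≡ 27 (mod 43), so λ ≡ 34.
  x = λ² - 39 - 4 = 1156 - 43 ≡ 38; y = λ·(39 - 38) - 19 ≡ 15. → (38, 15)

(38, 15)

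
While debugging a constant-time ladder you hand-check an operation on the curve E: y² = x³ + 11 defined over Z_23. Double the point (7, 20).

(17, 18)

tangent at (7, 20): λ = (3·7² + 0)/(2·20) ≡ 9/17. 17⁻¹ ≡ 19 (mod 23), so λ ≡ 9·19 ≡ 10.
  x = λ² - 7 - 7 = 100 - 14 ≡ 17; y = λ·(7 - 17) - 20 ≡ 18. → (17, 18)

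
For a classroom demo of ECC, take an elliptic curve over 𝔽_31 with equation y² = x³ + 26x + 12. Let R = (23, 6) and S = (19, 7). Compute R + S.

(23, 6) + (19, 7). λ = (7 - 6)/(19 - 23) ≡ 1/27 mod 31. 27⁻¹ ≡ 23 (mod 31) since 27·23 = 621 ≡ 1, so λ ≡ 23.
  x = λ² - 23 - 19 = 529 - 42 ≡ 22; y = λ·(23 - 22) - 6 ≡ 17. → (22, 17)

(22, 17)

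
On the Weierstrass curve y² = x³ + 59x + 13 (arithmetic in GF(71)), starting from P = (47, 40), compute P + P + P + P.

Double-and-add on 4 = (100)₂. Start with P = (47, 40) for the leading 1-bit.
double: tangent at (47, 40): λ = (3·47² + 59)/(2·40) ≡ 12/9. 9⁻¹ ≡ 8 (mod 71), so λ ≡ 12·8 ≡ 25.
  x = λ² - 47 - 47 = 625 - 94 ≡ 34; y = λ·(47 - 34) - 40 ≡ 1. → (34, 1)
double: tangent at (34, 1): λ = (3·34² + 59)/(2·1) ≡ 48/2. 2⁻¹ ≡ 36 (mod 71), so λ ≡ 48·36 ≡ 24.
  x = λ² - 34 - 34 = 576 - 68 ≡ 11; y = λ·(34 - 11) - 1 ≡ 54. → (11, 54)

(11, 54)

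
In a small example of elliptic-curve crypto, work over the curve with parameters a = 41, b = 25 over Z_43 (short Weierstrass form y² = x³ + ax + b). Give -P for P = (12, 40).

-(12, 40) = (12, -40 mod 43) = (12, 3).

(12, 3)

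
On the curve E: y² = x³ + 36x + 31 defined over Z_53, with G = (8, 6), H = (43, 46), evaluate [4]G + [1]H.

First 4G:
Double-and-add on 4 = (100)₂. Start with G = (8, 6) for the leading 1-bit.
double: tangent at (8, 6): λ = (3·8² + 36)/(2·6) ≡ 16/12. 12⁻¹ ≡ 31 (mod 53) since 12·31 = 372 ≡ 1, so λ ≡ 16·31 ≡ 19.
  x = λ² - 8 - 8 = 361 - 16 ≡ 27; y = λ·(8 - 27) - 6 ≡ 4. → (27, 4)
double: tangent at (27, 4): λ = (3·27² + 36)/(2·4) ≡ 50/8. 8⁻¹ ≡ 20 (mod 53), so λ ≡ 50·20 ≡ 46.
  x = λ² - 27 - 27 = 2116 - 54 ≡ 48; y = λ·(27 - 48) - 4 ≡ 37. → (48, 37)
4G = (48, 37).
Finally 4G + H:
(48, 37) + (43, 46). λ = (46 - 37)/(43 - 48) ≡ 9/48 mod 53. 48⁻¹ ≡ 21 (mod 53), so λ ≡ 30.
  x = λ² - 48 - 43 = 900 - 91 ≡ 14; y = λ·(48 - 14) - 37 ≡ 29. → (14, 29)

(14, 29)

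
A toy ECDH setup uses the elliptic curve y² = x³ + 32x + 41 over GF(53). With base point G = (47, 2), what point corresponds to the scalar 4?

Double-and-add on 4 = (100)₂. Start with G = (47, 2) for the leading 1-bit.
double: tangent at (47, 2): λ = (3·47² + 32)/(2·2) ≡ 34/4. 4⁻¹ ≡ 40 (mod 53), so λ ≡ 34·40 ≡ 35.
  x = λ² - 47 - 47 = 1225 - 94 ≡ 18; y = λ·(47 - 18) - 2 ≡ 6. → (18, 6)
double: tangent at (18, 6): λ = (3·18² + 32)/(2·6) ≡ 50/12. 12⁻¹ ≡ 31 (mod 53), so λ ≡ 50·31 ≡ 13.
  x = λ² - 18 - 18 = 169 - 36 ≡ 27; y = λ·(18 - 27) - 6 ≡ 36. → (27, 36)

(27, 36)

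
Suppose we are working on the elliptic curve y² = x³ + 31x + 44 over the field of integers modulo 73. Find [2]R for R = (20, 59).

tangent at (20, 59): λ = (3·20² + 31)/(2·59) ≡ 63/45. 45⁻¹ ≡ 13 (mod 73) since 45·13 = 585 ≡ 1, so λ ≡ 63·13 ≡ 16.
  x = λ² - 20 - 20 = 256 - 40 ≡ 70; y = λ·(20 - 70) - 59 ≡ 17. → (70, 17)

(70, 17)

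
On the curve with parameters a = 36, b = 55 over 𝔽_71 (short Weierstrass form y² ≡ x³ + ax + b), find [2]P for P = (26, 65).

(67, 29)

tangent at (26, 65): λ = (3·26² + 36)/(2·65) ≡ 5/59. 59⁻¹ ≡ 65 (mod 71), so λ ≡ 5·65 ≡ 41.
  x = λ² - 26 - 26 = 1681 - 52 ≡ 67; y = λ·(26 - 67) - 65 ≡ 29. → (67, 29)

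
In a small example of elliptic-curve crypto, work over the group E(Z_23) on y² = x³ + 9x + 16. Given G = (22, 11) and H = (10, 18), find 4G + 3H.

First 4G:
Double-and-add on 4 = (100)₂. Start with G = (22, 11) for the leading 1-bit.
double: tangent at (22, 11): λ = (3·22² + 9)/(2·11) ≡ 12/22. 22⁻¹ ≡ 22 (mod 23), so λ ≡ 12·22 ≡ 11.
  x = λ² - 22 - 22 = 121 - 44 ≡ 8; y = λ·(22 - 8) - 11 ≡ 5. → (8, 5)
double: tangent at (8, 5): λ = (3·8² + 9)/(2·5) ≡ 17/10. 10⁻¹ ≡ 7 (mod 23), so λ ≡ 17·7 ≡ 4.
  x = λ² - 8 - 8 = 16 - 16 ≡ 0; y = λ·(8 - 0) - 5 ≡ 4. → (0, 4)
4G = (0, 4).
Next 3H:
Repeated addition: build up to 3H.
2H: tangent at (10, 18): λ = (3·10² + 9)/(2·18) ≡ 10/13. 13⁻¹ ≡ 16 (mod 23), so λ ≡ 10·16 ≡ 22.
  x = λ² - 10 - 10 = 484 - 20 ≡ 4; y = λ·(10 - 4) - 18 ≡ 22. → (4, 22)
3H: (4, 22) + (10, 18). λ = (18 - 22)/(10 - 4) ≡ 19/6 mod 23. 6⁻¹ ≡ 4 (mod 23) since 6·4 = 24 ≡ 1, so λ ≡ 7.
  x = λ² - 4 - 10 = 49 - 14 ≡ 12; y = λ·(4 - 12) - 22 ≡ 14. → (12, 14)
3H = (12, 14).
Finally 4G + 3H:
(0, 4) + (12, 14). λ = (14 - 4)/(12 - 0) ≡ 10/12 mod 23. 12⁻¹ ≡ 2 (mod 23), so λ ≡ 20.
  x = λ² - 0 - 12 = 400 - 12 ≡ 20; y = λ·(0 - 20) - 4 ≡ 10. → (20, 10)

(20, 10)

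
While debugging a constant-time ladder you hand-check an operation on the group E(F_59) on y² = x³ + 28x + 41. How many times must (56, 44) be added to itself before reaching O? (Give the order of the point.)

2P: tangent at (56, 44): λ = (3·56² + 28)/(2·44) ≡ 55/29. 29⁻¹ ≡ 57 (mod 59) since 29·57 = 1653 ≡ 1, so λ ≡ 55·57 ≡ 8.
  x = λ² - 56 - 56 = 64 - 112 ≡ 11; y = λ·(56 - 11) - 44 ≡ 21. → (11, 21)
3P: (11, 21) + (56, 44). λ = (44 - 21)/(56 - 11) ≡ 23/45 mod 59. 45⁻¹ ≡ 21 (mod 59) since 45·21 = 945 ≡ 1, so λ ≡ 11.
  x = λ² - 11 - 56 = 121 - 67 ≡ 54; y = λ·(11 - 54) - 21 ≡ 37. → (54, 37)
4P: (54, 37) + (56, 44). λ = (44 - 37)/(56 - 54) ≡ 7/2 mod 59. 2⁻¹ ≡ 30 (mod 59) since 2·30 = 60 ≡ 1, so λ ≡ 33.
  x = λ² - 54 - 56 = 1089 - 110 ≡ 35; y = λ·(54 - 35) - 37 ≡ 0. → (35, 0)
5P: (35, 0) + (56, 44). λ = (44 - 0)/(56 - 35) ≡ 44/21 mod 59. 21⁻¹ ≡ 45 (mod 59) since 21·45 = 945 ≡ 1, so λ ≡ 33.
  x = λ² - 35 - 56 = 1089 - 91 ≡ 54; y = λ·(35 - 54) - 0 ≡ 22. → (54, 22)
6P: (54, 22) + (56, 44). λ = (44 - 22)/(56 - 54) ≡ 22/2 mod 59. 2⁻¹ ≡ 30 (mod 59), so λ ≡ 11.
  x = λ² - 54 - 56 = 121 - 110 ≡ 11; y = λ·(54 - 11) - 22 ≡ 38. → (11, 38)
7P: (11, 38) + (56, 44). λ = (44 - 38)/(56 - 11) ≡ 6/45 mod 59. 45⁻¹ ≡ 21 (mod 59) since 45·21 = 945 ≡ 1, so λ ≡ 8.
  x = λ² - 11 - 56 = 64 - 67 ≡ 56; y = λ·(11 - 56) - 38 ≡ 15. → (56, 15)
8P: (56, 15) + (56, 44): same x and y₁ ≡ -y₂, so the sum is O.
8P = O, so the order is 8.

8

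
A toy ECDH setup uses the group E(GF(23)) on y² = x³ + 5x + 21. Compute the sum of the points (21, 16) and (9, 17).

(21, 16) + (9, 17). λ = (17 - 16)/(9 - 21) ≡ 1/11 mod 23. 11⁻¹ ≡ 21 (mod 23), so λ ≡ 21.
  x = λ² - 21 - 9 = 441 - 30 ≡ 20; y = λ·(21 - 20) - 16 ≡ 5. → (20, 5)

(20, 5)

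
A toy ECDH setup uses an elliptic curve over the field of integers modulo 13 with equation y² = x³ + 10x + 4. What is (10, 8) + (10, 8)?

tangent at (10, 8): λ = (3·10² + 10)/(2·8) ≡ 11/3. 3⁻¹ ≡ 9 (mod 13), so λ ≡ 11·9 ≡ 8.
  x = λ² - 10 - 10 = 64 - 20 ≡ 5; y = λ·(10 - 5) - 8 ≡ 6. → (5, 6)

(5, 6)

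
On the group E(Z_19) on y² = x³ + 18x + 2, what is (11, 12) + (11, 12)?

tangent at (11, 12): λ = (3·11² + 18)/(2·12) ≡ 1/5. 5⁻¹ ≡ 4 (mod 19), so λ ≡ 1·4 ≡ 4.
  x = λ² - 11 - 11 = 16 - 22 ≡ 13; y = λ·(11 - 13) - 12 ≡ 18. → (13, 18)

(13, 18)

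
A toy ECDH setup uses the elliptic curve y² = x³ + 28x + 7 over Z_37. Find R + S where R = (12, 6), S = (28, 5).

(12, 6) + (28, 5). λ = (5 - 6)/(28 - 12) ≡ 36/16 mod 37. 16⁻¹ ≡ 7 (mod 37), so λ ≡ 30.
  x = λ² - 12 - 28 = 900 - 40 ≡ 9; y = λ·(12 - 9) - 6 ≡ 10. → (9, 10)

(9, 10)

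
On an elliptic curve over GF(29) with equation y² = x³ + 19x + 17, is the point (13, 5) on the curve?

y² = 5² ≡ 25; x³ + 19x + 17 = 2461 ≡ 25 (mod 29). 25 = 25.

yes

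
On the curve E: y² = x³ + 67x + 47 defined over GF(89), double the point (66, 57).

(63, 24)

tangent at (66, 57): λ = (3·66² + 67)/(2·57) ≡ 52/25. 25⁻¹ ≡ 57 (mod 89) since 25·57 = 1425 ≡ 1, so λ ≡ 52·57 ≡ 27.
  x = λ² - 66 - 66 = 729 - 132 ≡ 63; y = λ·(66 - 63) - 57 ≡ 24. → (63, 24)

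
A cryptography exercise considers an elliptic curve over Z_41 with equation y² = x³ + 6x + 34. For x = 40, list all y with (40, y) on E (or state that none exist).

none

x³ + 6x + 34 = 64274 ≡ 27 (mod 41).
27 is a non-residue mod 41; no y exists.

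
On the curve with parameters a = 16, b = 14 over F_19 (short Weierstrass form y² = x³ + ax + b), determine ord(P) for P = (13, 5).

3

2P: tangent at (13, 5): λ = (3·13² + 16)/(2·5) ≡ 10/10. 10⁻¹ ≡ 2 (mod 19) since 10·2 = 20 ≡ 1, so λ ≡ 10·2 ≡ 1.
  x = λ² - 13 - 13 = 1 - 26 ≡ 13; y = λ·(13 - 13) - 5 ≡ 14. → (13, 14)
3P: (13, 14) + (13, 5): same x and y₁ ≡ -y₂, so the sum is the point at infinity.
3P = the point at infinity, so the order is 3.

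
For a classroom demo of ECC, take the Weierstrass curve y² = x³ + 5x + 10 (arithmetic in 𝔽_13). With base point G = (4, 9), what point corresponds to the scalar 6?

Double-and-add on 6 = (110)₂. Start with G = (4, 9) for the leading 1-bit.
double: tangent at (4, 9): λ = (3·4² + 5)/(2·9) ≡ 1/5. 5⁻¹ ≡ 8 (mod 13), so λ ≡ 1·8 ≡ 8.
  x = λ² - 4 - 4 = 64 - 8 ≡ 4; y = λ·(4 - 4) - 9 ≡ 4. → (4, 4)
add G: (4, 4) + (4, 9): same x and y₁ ≡ -y₂, so the sum is O.
double: O + O = O (identity).

O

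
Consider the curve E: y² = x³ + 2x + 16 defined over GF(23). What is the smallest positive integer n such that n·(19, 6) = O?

9

2P: tangent at (19, 6): λ = (3·19² + 2)/(2·6) ≡ 4/12. 12⁻¹ ≡ 2 (mod 23) since 12·2 = 24 ≡ 1, so λ ≡ 4·2 ≡ 8.
  x = λ² - 19 - 19 = 64 - 38 ≡ 3; y = λ·(19 - 3) - 6 ≡ 7. → (3, 7)
3P: (3, 7) + (19, 6). λ = (6 - 7)/(19 - 3) ≡ 22/16 mod 23. 16⁻¹ ≡ 13 (mod 23), so λ ≡ 10.
  x = λ² - 3 - 19 = 100 - 22 ≡ 9; y = λ·(3 - 9) - 7 ≡ 2. → (9, 2)
4P: (9, 2) + (19, 6). λ = (6 - 2)/(19 - 9) ≡ 4/10 mod 23. 10⁻¹ ≡ 7 (mod 23), so λ ≡ 5.
  x = λ² - 9 - 19 = 25 - 28 ≡ 20; y = λ·(9 - 20) - 2 ≡ 12. → (20, 12)
5P: (20, 12) + (19, 6). λ = (6 - 12)/(19 - 20) ≡ 17/22 mod 23. 22⁻¹ ≡ 22 (mod 23), so λ ≡ 6.
  x = λ² - 20 - 19 = 36 - 39 ≡ 20; y = λ·(20 - 20) - 12 ≡ 11. → (20, 11)
6P: (20, 11) + (19, 6). λ = (6 - 11)/(19 - 20) ≡ 18/22 mod 23. 22⁻¹ ≡ 22 (mod 23) since 22·22 = 484 ≡ 1, so λ ≡ 5.
  x = λ² - 20 - 19 = 25 - 39 ≡ 9; y = λ·(20 - 9) - 11 ≡ 21. → (9, 21)
7P: (9, 21) + (19, 6). λ = (6 - 21)/(19 - 9) ≡ 8/10 mod 23. 10⁻¹ ≡ 7 (mod 23), so λ ≡ 10.
  x = λ² - 9 - 19 = 100 - 28 ≡ 3; y = λ·(9 - 3) - 21 ≡ 16. → (3, 16)
8P: (3, 16) + (19, 6). λ = (6 - 16)/(19 - 3) ≡ 13/16 mod 23. 16⁻¹ ≡ 13 (mod 23), so λ ≡ 8.
  x = λ² - 3 - 19 = 64 - 22 ≡ 19; y = λ·(3 - 19) - 16 ≡ 17. → (19, 17)
9P: (19, 17) + (19, 6): same x and y₁ ≡ -y₂, so the sum is O.
9P = O, so the order is 9.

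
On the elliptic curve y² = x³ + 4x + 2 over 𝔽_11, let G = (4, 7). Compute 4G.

Double-and-add on 4 = (100)₂. Start with G = (4, 7) for the leading 1-bit.
double: tangent at (4, 7): λ = (3·4² + 4)/(2·7) ≡ 8/3. 3⁻¹ ≡ 4 (mod 11), so λ ≡ 8·4 ≡ 10.
  x = λ² - 4 - 4 = 100 - 8 ≡ 4; y = λ·(4 - 4) - 7 ≡ 4. → (4, 4)
double: tangent at (4, 4): λ = (3·4² + 4)/(2·4) ≡ 8/8. 8⁻¹ ≡ 7 (mod 11) since 8·7 = 56 ≡ 1, so λ ≡ 8·7 ≡ 1.
  x = λ² - 4 - 4 = 1 - 8 ≡ 4; y = λ·(4 - 4) - 4 ≡ 7. → (4, 7)

(4, 7)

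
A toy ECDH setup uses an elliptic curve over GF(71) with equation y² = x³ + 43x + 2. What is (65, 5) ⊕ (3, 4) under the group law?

(65, 5) + (3, 4). λ = (4 - 5)/(3 - 65) ≡ 70/9 mod 71. 9⁻¹ ≡ 8 (mod 71), so λ ≡ 63.
  x = λ² - 65 - 3 = 3969 - 68 ≡ 67; y = λ·(65 - 67) - 5 ≡ 11. → (67, 11)

(67, 11)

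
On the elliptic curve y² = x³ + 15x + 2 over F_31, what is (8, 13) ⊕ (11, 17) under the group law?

(0, 8)

(8, 13) + (11, 17). λ = (17 - 13)/(11 - 8) ≡ 4/3 mod 31. 3⁻¹ ≡ 21 (mod 31) since 3·21 = 63 ≡ 1, so λ ≡ 22.
  x = λ² - 8 - 11 = 484 - 19 ≡ 0; y = λ·(8 - 0) - 13 ≡ 8. → (0, 8)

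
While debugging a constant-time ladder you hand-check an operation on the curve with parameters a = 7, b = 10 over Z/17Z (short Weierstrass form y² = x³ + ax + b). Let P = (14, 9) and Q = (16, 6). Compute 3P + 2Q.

(1, 1)

First 3P:
Repeated addition: build up to 3P.
2P: tangent at (14, 9): λ = (3·14² + 7)/(2·9) ≡ 0/1. 1⁻¹ ≡ 1 (mod 17) since 1·1 = 1 ≡ 1, so λ ≡ 0·1 ≡ 0.
  x = λ² - 14 - 14 = 0 - 28 ≡ 6; y = λ·(14 - 6) - 9 ≡ 8. → (6, 8)
3P: (6, 8) + (14, 9). λ = (9 - 8)/(14 - 6) ≡ 1/8 mod 17. 8⁻¹ ≡ 15 (mod 17), so λ ≡ 15.
  x = λ² - 6 - 14 = 225 - 20 ≡ 1; y = λ·(6 - 1) - 8 ≡ 16. → (1, 16)
3P = (1, 16).
Next 2Q:
Repeated addition: build up to 2Q.
2Q: tangent at (16, 6): λ = (3·16² + 7)/(2·6) ≡ 10/12. 12⁻¹ ≡ 10 (mod 17), so λ ≡ 10·10 ≡ 15.
  x = λ² - 16 - 16 = 225 - 32 ≡ 6; y = λ·(16 - 6) - 6 ≡ 8. → (6, 8)
2Q = (6, 8).
Finally 3P + 2Q:
(1, 16) + (6, 8). λ = (8 - 16)/(6 - 1) ≡ 9/5 mod 17. 5⁻¹ ≡ 7 (mod 17) since 5·7 = 35 ≡ 1, so λ ≡ 12.
  x = λ² - 1 - 6 = 144 - 7 ≡ 1; y = λ·(1 - 1) - 16 ≡ 1. → (1, 1)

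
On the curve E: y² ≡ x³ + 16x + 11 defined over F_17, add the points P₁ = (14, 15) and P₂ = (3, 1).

(14, 15) + (3, 1). λ = (1 - 15)/(3 - 14) ≡ 3/6 mod 17. 6⁻¹ ≡ 3 (mod 17), so λ ≡ 9.
  x = λ² - 14 - 3 = 81 - 17 ≡ 13; y = λ·(14 - 13) - 15 ≡ 11. → (13, 11)

(13, 11)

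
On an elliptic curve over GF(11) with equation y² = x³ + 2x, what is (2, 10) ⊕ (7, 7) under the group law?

(5, 5)

(2, 10) + (7, 7). λ = (7 - 10)/(7 - 2) ≡ 8/5 mod 11. 5⁻¹ ≡ 9 (mod 11) since 5·9 = 45 ≡ 1, so λ ≡ 6.
  x = λ² - 2 - 7 = 36 - 9 ≡ 5; y = λ·(2 - 5) - 10 ≡ 5. → (5, 5)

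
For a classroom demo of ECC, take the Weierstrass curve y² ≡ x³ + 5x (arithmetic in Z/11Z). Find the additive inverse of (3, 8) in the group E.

-(3, 8) = (3, -8 mod 11) = (3, 3).

(3, 3)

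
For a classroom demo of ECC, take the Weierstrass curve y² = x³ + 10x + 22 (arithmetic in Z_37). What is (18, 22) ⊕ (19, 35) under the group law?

(18, 22) + (19, 35). λ = (35 - 22)/(19 - 18) ≡ 13/1 mod 37. 1⁻¹ ≡ 1 (mod 37), so λ ≡ 13.
  x = λ² - 18 - 19 = 169 - 37 ≡ 21; y = λ·(18 - 21) - 22 ≡ 13. → (21, 13)

(21, 13)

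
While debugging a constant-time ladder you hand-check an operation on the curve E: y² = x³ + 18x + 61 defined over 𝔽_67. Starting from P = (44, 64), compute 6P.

Double-and-add on 6 = (110)₂. Start with P = (44, 64) for the leading 1-bit.
double: tangent at (44, 64): λ = (3·44² + 18)/(2·64) ≡ 64/61. 61⁻¹ ≡ 11 (mod 67), so λ ≡ 64·11 ≡ 34.
  x = λ² - 44 - 44 = 1156 - 88 ≡ 63; y = λ·(44 - 63) - 64 ≡ 27. → (63, 27)
add P: (63, 27) + (44, 64). λ = (64 - 27)/(44 - 63) ≡ 37/48 mod 67. 48⁻¹ ≡ 7 (mod 67) since 48·7 = 336 ≡ 1, so λ ≡ 58.
  x = λ² - 63 - 44 = 3364 - 107 ≡ 41; y = λ·(63 - 41) - 27 ≡ 43. → (41, 43)
double: tangent at (41, 43): λ = (3·41² + 18)/(2·43) ≡ 36/19. 19⁻¹ ≡ 60 (mod 67) since 19·60 = 1140 ≡ 1, so λ ≡ 36·60 ≡ 16.
  x = λ² - 41 - 41 = 256 - 82 ≡ 40; y = λ·(41 - 40) - 43 ≡ 40. → (40, 40)

(40, 40)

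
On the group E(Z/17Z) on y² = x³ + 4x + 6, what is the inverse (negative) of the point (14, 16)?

(14, 1)

-(14, 16) = (14, -16 mod 17) = (14, 1).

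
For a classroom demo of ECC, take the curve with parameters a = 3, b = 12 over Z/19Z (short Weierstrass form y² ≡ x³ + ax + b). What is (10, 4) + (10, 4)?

tangent at (10, 4): λ = (3·10² + 3)/(2·4) ≡ 18/8. 8⁻¹ ≡ 12 (mod 19), so λ ≡ 18·12 ≡ 7.
  x = λ² - 10 - 10 = 49 - 20 ≡ 10; y = λ·(10 - 10) - 4 ≡ 15. → (10, 15)

(10, 15)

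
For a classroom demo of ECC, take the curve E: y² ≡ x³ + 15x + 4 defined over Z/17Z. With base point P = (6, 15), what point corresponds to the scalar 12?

O

Repeated addition: build up to 12P.
2P: tangent at (6, 15): λ = (3·6² + 15)/(2·15) ≡ 4/13. 13⁻¹ ≡ 4 (mod 17), so λ ≡ 4·4 ≡ 16.
  x = λ² - 6 - 6 = 256 - 12 ≡ 6; y = λ·(6 - 6) - 15 ≡ 2. → (6, 2)
3P: (6, 2) + (6, 15): same x and y₁ ≡ -y₂, so the sum is ∞.
4P: ∞ + (6, 15) = (6, 15) (identity).
5P: tangent at (6, 15): λ = (3·6² + 15)/(2·15) ≡ 4/13. 13⁻¹ ≡ 4 (mod 17) since 13·4 = 52 ≡ 1, so λ ≡ 4·4 ≡ 16.
  x = λ² - 6 - 6 = 256 - 12 ≡ 6; y = λ·(6 - 6) - 15 ≡ 2. → (6, 2)
6P: (6, 2) + (6, 15): same x and y₁ ≡ -y₂, so the sum is ∞.
7P: ∞ + (6, 15) = (6, 15) (identity).
8P: tangent at (6, 15): λ = (3·6² + 15)/(2·15) ≡ 4/13. 13⁻¹ ≡ 4 (mod 17), so λ ≡ 4·4 ≡ 16.
  x = λ² - 6 - 6 = 256 - 12 ≡ 6; y = λ·(6 - 6) - 15 ≡ 2. → (6, 2)
9P: (6, 2) + (6, 15): same x and y₁ ≡ -y₂, so the sum is ∞.
10P: ∞ + (6, 15) = (6, 15) (identity).
11P: tangent at (6, 15): λ = (3·6² + 15)/(2·15) ≡ 4/13. 13⁻¹ ≡ 4 (mod 17), so λ ≡ 4·4 ≡ 16.
  x = λ² - 6 - 6 = 256 - 12 ≡ 6; y = λ·(6 - 6) - 15 ≡ 2. → (6, 2)
12P: (6, 2) + (6, 15): same x and y₁ ≡ -y₂, so the sum is ∞.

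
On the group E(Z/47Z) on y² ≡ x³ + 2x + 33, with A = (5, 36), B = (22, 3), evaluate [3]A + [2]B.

(9, 34)

First 3A:
Repeated addition: build up to 3A.
2A: tangent at (5, 36): λ = (3·5² + 2)/(2·36) ≡ 30/25. 25⁻¹ ≡ 32 (mod 47), so λ ≡ 30·32 ≡ 20.
  x = λ² - 5 - 5 = 400 - 10 ≡ 14; y = λ·(5 - 14) - 36 ≡ 19. → (14, 19)
3A: (14, 19) + (5, 36). λ = (36 - 19)/(5 - 14) ≡ 17/38 mod 47. 38⁻¹ ≡ 26 (mod 47) since 38·26 = 988 ≡ 1, so λ ≡ 19.
  x = λ² - 14 - 5 = 361 - 19 ≡ 13; y = λ·(14 - 13) - 19 ≡ 0. → (13, 0)
3A = (13, 0).
Next 2B:
Repeated addition: build up to 2B.
2B: tangent at (22, 3): λ = (3·22² + 2)/(2·3) ≡ 44/6. 6⁻¹ ≡ 8 (mod 47), so λ ≡ 44·8 ≡ 23.
  x = λ² - 22 - 22 = 529 - 44 ≡ 15; y = λ·(22 - 15) - 3 ≡ 17. → (15, 17)
2B = (15, 17).
Finally 3A + 2B:
(13, 0) + (15, 17). λ = (17 - 0)/(15 - 13) ≡ 17/2 mod 47. 2⁻¹ ≡ 24 (mod 47), so λ ≡ 32.
  x = λ² - 13 - 15 = 1024 - 28 ≡ 9; y = λ·(13 - 9) - 0 ≡ 34. → (9, 34)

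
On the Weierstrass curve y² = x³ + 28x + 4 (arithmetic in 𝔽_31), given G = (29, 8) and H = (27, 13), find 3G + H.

First 3G:
Repeated addition: build up to 3G.
2G: tangent at (29, 8): λ = (3·29² + 28)/(2·8) ≡ 9/16. 16⁻¹ ≡ 2 (mod 31) since 16·2 = 32 ≡ 1, so λ ≡ 9·2 ≡ 18.
  x = λ² - 29 - 29 = 324 - 58 ≡ 18; y = λ·(29 - 18) - 8 ≡ 4. → (18, 4)
3G: (18, 4) + (29, 8). λ = (8 - 4)/(29 - 18) ≡ 4/11 mod 31. 11⁻¹ ≡ 17 (mod 31) since 11·17 = 187 ≡ 1, so λ ≡ 6.
  x = λ² - 18 - 29 = 36 - 47 ≡ 20; y = λ·(18 - 20) - 4 ≡ 15. → (20, 15)
3G = (20, 15).
Finally 3G + H:
(20, 15) + (27, 13). λ = (13 - 15)/(27 - 20) ≡ 29/7 mod 31. 7⁻¹ ≡ 9 (mod 31) since 7·9 = 63 ≡ 1, so λ ≡ 13.
  x = λ² - 20 - 27 = 169 - 47 ≡ 29; y = λ·(20 - 29) - 15 ≡ 23. → (29, 23)

(29, 23)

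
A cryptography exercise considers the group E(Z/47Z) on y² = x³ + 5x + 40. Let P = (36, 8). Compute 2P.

(34, 38)

tangent at (36, 8): λ = (3·36² + 5)/(2·8) ≡ 39/16. 16⁻¹ ≡ 3 (mod 47), so λ ≡ 39·3 ≡ 23.
  x = λ² - 36 - 36 = 529 - 72 ≡ 34; y = λ·(36 - 34) - 8 ≡ 38. → (34, 38)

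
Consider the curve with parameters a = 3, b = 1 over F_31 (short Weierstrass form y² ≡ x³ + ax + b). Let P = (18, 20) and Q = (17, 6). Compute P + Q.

(18, 20) + (17, 6). λ = (6 - 20)/(17 - 18) ≡ 17/30 mod 31. 30⁻¹ ≡ 30 (mod 31) since 30·30 = 900 ≡ 1, so λ ≡ 14.
  x = λ² - 18 - 17 = 196 - 35 ≡ 6; y = λ·(18 - 6) - 20 ≡ 24. → (6, 24)

(6, 24)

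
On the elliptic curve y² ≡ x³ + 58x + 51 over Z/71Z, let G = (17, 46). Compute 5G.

(34, 54)

Double-and-add on 5 = (101)₂. Start with G = (17, 46) for the leading 1-bit.
double: tangent at (17, 46): λ = (3·17² + 58)/(2·46) ≡ 2/21. 21⁻¹ ≡ 44 (mod 71), so λ ≡ 2·44 ≡ 17.
  x = λ² - 17 - 17 = 289 - 34 ≡ 42; y = λ·(17 - 42) - 46 ≡ 26. → (42, 26)
double: tangent at (42, 26): λ = (3·42² + 58)/(2·26) ≡ 25/52. 52⁻¹ ≡ 56 (mod 71) since 52·56 = 2912 ≡ 1, so λ ≡ 25·56 ≡ 51.
  x = λ² - 42 - 42 = 2601 - 84 ≡ 32; y = λ·(42 - 32) - 26 ≡ 58. → (32, 58)
add G: (32, 58) + (17, 46). λ = (46 - 58)/(17 - 32) ≡ 59/56 mod 71. 56⁻¹ ≡ 52 (mod 71), so λ ≡ 15.
  x = λ² - 32 - 17 = 225 - 49 ≡ 34; y = λ·(32 - 34) - 58 ≡ 54. → (34, 54)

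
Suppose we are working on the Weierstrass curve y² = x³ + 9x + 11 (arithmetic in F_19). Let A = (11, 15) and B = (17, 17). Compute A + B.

(8, 5)

(11, 15) + (17, 17). λ = (17 - 15)/(17 - 11) ≡ 2/6 mod 19. 6⁻¹ ≡ 16 (mod 19) since 6·16 = 96 ≡ 1, so λ ≡ 13.
  x = λ² - 11 - 17 = 169 - 28 ≡ 8; y = λ·(11 - 8) - 15 ≡ 5. → (8, 5)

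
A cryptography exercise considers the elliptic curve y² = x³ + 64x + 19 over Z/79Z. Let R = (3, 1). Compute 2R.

(30, 74)

tangent at (3, 1): λ = (3·3² + 64)/(2·1) ≡ 12/2. 2⁻¹ ≡ 40 (mod 79) since 2·40 = 80 ≡ 1, so λ ≡ 12·40 ≡ 6.
  x = λ² - 3 - 3 = 36 - 6 ≡ 30; y = λ·(3 - 30) - 1 ≡ 74. → (30, 74)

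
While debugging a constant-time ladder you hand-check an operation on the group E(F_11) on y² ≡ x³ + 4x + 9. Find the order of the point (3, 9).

9

2P: tangent at (3, 9): λ = (3·3² + 4)/(2·9) ≡ 9/7. 7⁻¹ ≡ 8 (mod 11), so λ ≡ 9·8 ≡ 6.
  x = λ² - 3 - 3 = 36 - 6 ≡ 8; y = λ·(3 - 8) - 9 ≡ 5. → (8, 5)
3P: (8, 5) + (3, 9). λ = (9 - 5)/(3 - 8) ≡ 4/6 mod 11. 6⁻¹ ≡ 2 (mod 11) since 6·2 = 12 ≡ 1, so λ ≡ 8.
  x = λ² - 8 - 3 = 64 - 11 ≡ 9; y = λ·(8 - 9) - 5 ≡ 9. → (9, 9)
4P: (9, 9) + (3, 9). λ = (9 - 9)/(3 - 9) ≡ 0/5 mod 11. 5⁻¹ ≡ 9 (mod 11), so λ ≡ 0.
  x = λ² - 9 - 3 = 0 - 12 ≡ 10; y = λ·(9 - 10) - 9 ≡ 2. → (10, 2)
5P: (10, 2) + (3, 9). λ = (9 - 2)/(3 - 10) ≡ 7/4 mod 11. 4⁻¹ ≡ 3 (mod 11), so λ ≡ 10.
  x = λ² - 10 - 3 = 100 - 13 ≡ 10; y = λ·(10 - 10) - 2 ≡ 9. → (10, 9)
6P: (10, 9) + (3, 9). λ = (9 - 9)/(3 - 10) ≡ 0/4 mod 11. 4⁻¹ ≡ 3 (mod 11) since 4·3 = 12 ≡ 1, so λ ≡ 0.
  x = λ² - 10 - 3 = 0 - 13 ≡ 9; y = λ·(10 - 9) - 9 ≡ 2. → (9, 2)
7P: (9, 2) + (3, 9). λ = (9 - 2)/(3 - 9) ≡ 7/5 mod 11. 5⁻¹ ≡ 9 (mod 11), so λ ≡ 8.
  x = λ² - 9 - 3 = 64 - 12 ≡ 8; y = λ·(9 - 8) - 2 ≡ 6. → (8, 6)
8P: (8, 6) + (3, 9). λ = (9 - 6)/(3 - 8) ≡ 3/6 mod 11. 6⁻¹ ≡ 2 (mod 11), so λ ≡ 6.
  x = λ² - 8 - 3 = 36 - 11 ≡ 3; y = λ·(8 - 3) - 6 ≡ 2. → (3, 2)
9P: (3, 2) + (3, 9): same x and y₁ ≡ -y₂, so the sum is O.
9P = O, so the order is 9.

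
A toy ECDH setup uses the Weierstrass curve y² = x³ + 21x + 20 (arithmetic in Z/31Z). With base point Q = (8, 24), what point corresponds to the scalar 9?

(11, 30)

Repeated addition: build up to 9Q.
2Q: tangent at (8, 24): λ = (3·8² + 21)/(2·24) ≡ 27/17. 17⁻¹ ≡ 11 (mod 31) since 17·11 = 187 ≡ 1, so λ ≡ 27·11 ≡ 18.
  x = λ² - 8 - 8 = 324 - 16 ≡ 29; y = λ·(8 - 29) - 24 ≡ 1. → (29, 1)
3Q: (29, 1) + (8, 24). λ = (24 - 1)/(8 - 29) ≡ 23/10 mod 31. 10⁻¹ ≡ 28 (mod 31) since 10·28 = 280 ≡ 1, so λ ≡ 24.
  x = λ² - 29 - 8 = 576 - 37 ≡ 12; y = λ·(29 - 12) - 1 ≡ 4. → (12, 4)
4Q: (12, 4) + (8, 24). λ = (24 - 4)/(8 - 12) ≡ 20/27 mod 31. 27⁻¹ ≡ 23 (mod 31), so λ ≡ 26.
  x = λ² - 12 - 8 = 676 - 20 ≡ 5; y = λ·(12 - 5) - 4 ≡ 23. → (5, 23)
5Q: (5, 23) + (8, 24). λ = (24 - 23)/(8 - 5) ≡ 1/3 mod 31. 3⁻¹ ≡ 21 (mod 31), so λ ≡ 21.
  x = λ² - 5 - 8 = 441 - 13 ≡ 25; y = λ·(5 - 25) - 23 ≡ 22. → (25, 22)
6Q: (25, 22) + (8, 24). λ = (24 - 22)/(8 - 25) ≡ 2/14 mod 31. 14⁻¹ ≡ 20 (mod 31), so λ ≡ 9.
  x = λ² - 25 - 8 = 81 - 33 ≡ 17; y = λ·(25 - 17) - 22 ≡ 19. → (17, 19)
7Q: (17, 19) + (8, 24). λ = (24 - 19)/(8 - 17) ≡ 5/22 mod 31. 22⁻¹ ≡ 24 (mod 31), so λ ≡ 27.
  x = λ² - 17 - 8 = 729 - 25 ≡ 22; y = λ·(17 - 22) - 19 ≡ 1. → (22, 1)
8Q: (22, 1) + (8, 24). λ = (24 - 1)/(8 - 22) ≡ 23/17 mod 31. 17⁻¹ ≡ 11 (mod 31), so λ ≡ 5.
  x = λ² - 22 - 8 = 25 - 30 ≡ 26; y = λ·(22 - 26) - 1 ≡ 10. → (26, 10)
9Q: (26, 10) + (8, 24). λ = (24 - 10)/(8 - 26) ≡ 14/13 mod 31. 13⁻¹ ≡ 12 (mod 31) since 13·12 = 156 ≡ 1, so λ ≡ 13.
  x = λ² - 26 - 8 = 169 - 34 ≡ 11; y = λ·(26 - 11) - 10 ≡ 30. → (11, 30)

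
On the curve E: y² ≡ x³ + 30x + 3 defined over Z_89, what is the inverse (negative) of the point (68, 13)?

(68, 76)

-(68, 13) = (68, -13 mod 89) = (68, 76).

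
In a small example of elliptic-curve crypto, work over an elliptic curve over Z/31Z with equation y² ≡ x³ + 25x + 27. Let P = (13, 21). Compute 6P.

(3, 25)

Repeated addition: build up to 6P.
2P: tangent at (13, 21): λ = (3·13² + 25)/(2·21) ≡ 5/11. 11⁻¹ ≡ 17 (mod 31), so λ ≡ 5·17 ≡ 23.
  x = λ² - 13 - 13 = 529 - 26 ≡ 7; y = λ·(13 - 7) - 21 ≡ 24. → (7, 24)
3P: (7, 24) + (13, 21). λ = (21 - 24)/(13 - 7) ≡ 28/6 mod 31. 6⁻¹ ≡ 26 (mod 31) since 6·26 = 156 ≡ 1, so λ ≡ 15.
  x = λ² - 7 - 13 = 225 - 20 ≡ 19; y = λ·(7 - 19) - 24 ≡ 13. → (19, 13)
4P: (19, 13) + (13, 21). λ = (21 - 13)/(13 - 19) ≡ 8/25 mod 31. 25⁻¹ ≡ 5 (mod 31), so λ ≡ 9.
  x = λ² - 19 - 13 = 81 - 32 ≡ 18; y = λ·(19 - 18) - 13 ≡ 27. → (18, 27)
5P: (18, 27) + (13, 21). λ = (21 - 27)/(13 - 18) ≡ 25/26 mod 31. 26⁻¹ ≡ 6 (mod 31), so λ ≡ 26.
  x = λ² - 18 - 13 = 676 - 31 ≡ 25; y = λ·(18 - 25) - 27 ≡ 8. → (25, 8)
6P: (25, 8) + (13, 21). λ = (21 - 8)/(13 - 25) ≡ 13/19 mod 31. 19⁻¹ ≡ 18 (mod 31), so λ ≡ 17.
  x = λ² - 25 - 13 = 289 - 38 ≡ 3; y = λ·(25 - 3) - 8 ≡ 25. → (3, 25)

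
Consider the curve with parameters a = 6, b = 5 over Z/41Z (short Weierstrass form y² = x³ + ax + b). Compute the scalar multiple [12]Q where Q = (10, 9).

(26, 36)

Repeated addition: build up to 12Q.
2Q: tangent at (10, 9): λ = (3·10² + 6)/(2·9) ≡ 19/18. 18⁻¹ ≡ 16 (mod 41), so λ ≡ 19·16 ≡ 17.
  x = λ² - 10 - 10 = 289 - 20 ≡ 23; y = λ·(10 - 23) - 9 ≡ 16. → (23, 16)
3Q: (23, 16) + (10, 9). λ = (9 - 16)/(10 - 23) ≡ 34/28 mod 41. 28⁻¹ ≡ 22 (mod 41), so λ ≡ 10.
  x = λ² - 23 - 10 = 100 - 33 ≡ 26; y = λ·(23 - 26) - 16 ≡ 36. → (26, 36)
4Q: (26, 36) + (10, 9). λ = (9 - 36)/(10 - 26) ≡ 14/25 mod 41. 25⁻¹ ≡ 23 (mod 41) since 25·23 = 575 ≡ 1, so λ ≡ 35.
  x = λ² - 26 - 10 = 1225 - 36 ≡ 0; y = λ·(26 - 0) - 36 ≡ 13. → (0, 13)
5Q: (0, 13) + (10, 9). λ = (9 - 13)/(10 - 0) ≡ 37/10 mod 41. 10⁻¹ ≡ 37 (mod 41), so λ ≡ 16.
  x = λ² - 0 - 10 = 256 - 10 ≡ 0; y = λ·(0 - 0) - 13 ≡ 28. → (0, 28)
6Q: (0, 28) + (10, 9). λ = (9 - 28)/(10 - 0) ≡ 22/10 mod 41. 10⁻¹ ≡ 37 (mod 41), so λ ≡ 35.
  x = λ² - 0 - 10 = 1225 - 10 ≡ 26; y = λ·(0 - 26) - 28 ≡ 5. → (26, 5)
7Q: (26, 5) + (10, 9). λ = (9 - 5)/(10 - 26) ≡ 4/25 mod 41. 25⁻¹ ≡ 23 (mod 41), so λ ≡ 10.
  x = λ² - 26 - 10 = 100 - 36 ≡ 23; y = λ·(26 - 23) - 5 ≡ 25. → (23, 25)
8Q: (23, 25) + (10, 9). λ = (9 - 25)/(10 - 23) ≡ 25/28 mod 41. 28⁻¹ ≡ 22 (mod 41) since 28·22 = 616 ≡ 1, so λ ≡ 17.
  x = λ² - 23 - 10 = 289 - 33 ≡ 10; y = λ·(23 - 10) - 25 ≡ 32. → (10, 32)
9Q: (10, 32) + (10, 9): same x and y₁ ≡ -y₂, so the sum is ∞.
10Q: ∞ + (10, 9) = (10, 9) (identity).
11Q: tangent at (10, 9): λ = (3·10² + 6)/(2·9) ≡ 19/18. 18⁻¹ ≡ 16 (mod 41), so λ ≡ 19·16 ≡ 17.
  x = λ² - 10 - 10 = 289 - 20 ≡ 23; y = λ·(10 - 23) - 9 ≡ 16. → (23, 16)
12Q: (23, 16) + (10, 9). λ = (9 - 16)/(10 - 23) ≡ 34/28 mod 41. 28⁻¹ ≡ 22 (mod 41), so λ ≡ 10.
  x = λ² - 23 - 10 = 100 - 33 ≡ 26; y = λ·(23 - 26) - 16 ≡ 36. → (26, 36)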